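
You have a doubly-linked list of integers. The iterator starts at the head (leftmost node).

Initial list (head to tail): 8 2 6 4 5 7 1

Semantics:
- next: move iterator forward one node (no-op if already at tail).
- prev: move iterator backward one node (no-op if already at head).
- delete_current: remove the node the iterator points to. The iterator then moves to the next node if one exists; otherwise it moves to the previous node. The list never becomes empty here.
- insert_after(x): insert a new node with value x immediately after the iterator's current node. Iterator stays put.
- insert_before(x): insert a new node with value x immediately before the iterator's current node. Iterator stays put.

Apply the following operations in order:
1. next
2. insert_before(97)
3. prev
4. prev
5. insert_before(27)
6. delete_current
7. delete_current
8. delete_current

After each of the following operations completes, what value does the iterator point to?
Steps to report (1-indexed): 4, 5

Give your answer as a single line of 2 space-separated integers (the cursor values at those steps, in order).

After 1 (next): list=[8, 2, 6, 4, 5, 7, 1] cursor@2
After 2 (insert_before(97)): list=[8, 97, 2, 6, 4, 5, 7, 1] cursor@2
After 3 (prev): list=[8, 97, 2, 6, 4, 5, 7, 1] cursor@97
After 4 (prev): list=[8, 97, 2, 6, 4, 5, 7, 1] cursor@8
After 5 (insert_before(27)): list=[27, 8, 97, 2, 6, 4, 5, 7, 1] cursor@8
After 6 (delete_current): list=[27, 97, 2, 6, 4, 5, 7, 1] cursor@97
After 7 (delete_current): list=[27, 2, 6, 4, 5, 7, 1] cursor@2
After 8 (delete_current): list=[27, 6, 4, 5, 7, 1] cursor@6

Answer: 8 8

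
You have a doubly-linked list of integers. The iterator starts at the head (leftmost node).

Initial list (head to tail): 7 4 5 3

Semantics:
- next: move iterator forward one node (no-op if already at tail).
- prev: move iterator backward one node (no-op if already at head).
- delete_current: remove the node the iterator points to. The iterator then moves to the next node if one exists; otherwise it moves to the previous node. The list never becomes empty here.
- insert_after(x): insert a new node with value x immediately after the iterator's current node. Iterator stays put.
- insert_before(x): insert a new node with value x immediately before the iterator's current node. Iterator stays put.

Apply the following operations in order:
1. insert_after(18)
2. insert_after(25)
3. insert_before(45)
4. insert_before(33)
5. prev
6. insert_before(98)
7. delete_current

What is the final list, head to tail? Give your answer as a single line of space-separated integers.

After 1 (insert_after(18)): list=[7, 18, 4, 5, 3] cursor@7
After 2 (insert_after(25)): list=[7, 25, 18, 4, 5, 3] cursor@7
After 3 (insert_before(45)): list=[45, 7, 25, 18, 4, 5, 3] cursor@7
After 4 (insert_before(33)): list=[45, 33, 7, 25, 18, 4, 5, 3] cursor@7
After 5 (prev): list=[45, 33, 7, 25, 18, 4, 5, 3] cursor@33
After 6 (insert_before(98)): list=[45, 98, 33, 7, 25, 18, 4, 5, 3] cursor@33
After 7 (delete_current): list=[45, 98, 7, 25, 18, 4, 5, 3] cursor@7

Answer: 45 98 7 25 18 4 5 3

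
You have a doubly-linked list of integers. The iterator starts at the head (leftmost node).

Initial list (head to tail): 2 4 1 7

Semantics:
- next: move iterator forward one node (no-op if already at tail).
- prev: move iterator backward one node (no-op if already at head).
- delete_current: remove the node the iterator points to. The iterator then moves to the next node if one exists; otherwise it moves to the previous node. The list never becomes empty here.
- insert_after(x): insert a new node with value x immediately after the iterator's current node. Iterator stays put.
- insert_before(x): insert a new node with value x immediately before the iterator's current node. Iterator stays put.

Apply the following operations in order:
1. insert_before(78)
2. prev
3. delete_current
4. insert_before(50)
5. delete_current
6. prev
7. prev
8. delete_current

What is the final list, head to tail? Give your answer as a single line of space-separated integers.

After 1 (insert_before(78)): list=[78, 2, 4, 1, 7] cursor@2
After 2 (prev): list=[78, 2, 4, 1, 7] cursor@78
After 3 (delete_current): list=[2, 4, 1, 7] cursor@2
After 4 (insert_before(50)): list=[50, 2, 4, 1, 7] cursor@2
After 5 (delete_current): list=[50, 4, 1, 7] cursor@4
After 6 (prev): list=[50, 4, 1, 7] cursor@50
After 7 (prev): list=[50, 4, 1, 7] cursor@50
After 8 (delete_current): list=[4, 1, 7] cursor@4

Answer: 4 1 7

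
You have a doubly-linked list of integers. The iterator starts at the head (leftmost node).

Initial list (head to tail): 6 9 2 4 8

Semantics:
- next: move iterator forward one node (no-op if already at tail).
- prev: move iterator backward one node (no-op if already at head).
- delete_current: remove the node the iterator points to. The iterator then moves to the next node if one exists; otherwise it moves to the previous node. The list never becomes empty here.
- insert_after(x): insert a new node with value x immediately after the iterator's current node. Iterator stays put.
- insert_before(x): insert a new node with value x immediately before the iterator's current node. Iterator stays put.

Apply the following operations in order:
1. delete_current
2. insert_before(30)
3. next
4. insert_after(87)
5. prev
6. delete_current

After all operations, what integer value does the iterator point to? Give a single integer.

Answer: 2

Derivation:
After 1 (delete_current): list=[9, 2, 4, 8] cursor@9
After 2 (insert_before(30)): list=[30, 9, 2, 4, 8] cursor@9
After 3 (next): list=[30, 9, 2, 4, 8] cursor@2
After 4 (insert_after(87)): list=[30, 9, 2, 87, 4, 8] cursor@2
After 5 (prev): list=[30, 9, 2, 87, 4, 8] cursor@9
After 6 (delete_current): list=[30, 2, 87, 4, 8] cursor@2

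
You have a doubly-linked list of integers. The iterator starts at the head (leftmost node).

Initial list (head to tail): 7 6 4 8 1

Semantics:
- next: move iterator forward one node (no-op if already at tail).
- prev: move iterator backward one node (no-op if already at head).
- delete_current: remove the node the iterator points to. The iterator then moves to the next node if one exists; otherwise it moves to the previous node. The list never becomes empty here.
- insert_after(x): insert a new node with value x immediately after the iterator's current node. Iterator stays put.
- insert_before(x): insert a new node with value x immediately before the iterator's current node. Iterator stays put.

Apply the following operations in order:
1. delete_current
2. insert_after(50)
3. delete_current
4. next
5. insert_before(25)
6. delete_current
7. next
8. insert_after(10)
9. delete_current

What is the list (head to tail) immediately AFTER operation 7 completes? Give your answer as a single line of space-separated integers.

Answer: 50 25 8 1

Derivation:
After 1 (delete_current): list=[6, 4, 8, 1] cursor@6
After 2 (insert_after(50)): list=[6, 50, 4, 8, 1] cursor@6
After 3 (delete_current): list=[50, 4, 8, 1] cursor@50
After 4 (next): list=[50, 4, 8, 1] cursor@4
After 5 (insert_before(25)): list=[50, 25, 4, 8, 1] cursor@4
After 6 (delete_current): list=[50, 25, 8, 1] cursor@8
After 7 (next): list=[50, 25, 8, 1] cursor@1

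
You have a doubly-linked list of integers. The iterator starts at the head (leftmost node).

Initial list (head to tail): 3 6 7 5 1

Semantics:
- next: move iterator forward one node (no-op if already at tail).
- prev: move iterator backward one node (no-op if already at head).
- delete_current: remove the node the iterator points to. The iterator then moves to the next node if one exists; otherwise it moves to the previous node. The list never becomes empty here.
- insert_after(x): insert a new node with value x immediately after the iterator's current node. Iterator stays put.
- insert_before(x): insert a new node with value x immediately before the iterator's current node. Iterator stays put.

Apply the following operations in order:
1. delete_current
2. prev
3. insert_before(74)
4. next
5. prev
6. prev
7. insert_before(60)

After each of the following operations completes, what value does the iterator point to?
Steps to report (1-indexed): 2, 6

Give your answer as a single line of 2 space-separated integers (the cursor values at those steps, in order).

After 1 (delete_current): list=[6, 7, 5, 1] cursor@6
After 2 (prev): list=[6, 7, 5, 1] cursor@6
After 3 (insert_before(74)): list=[74, 6, 7, 5, 1] cursor@6
After 4 (next): list=[74, 6, 7, 5, 1] cursor@7
After 5 (prev): list=[74, 6, 7, 5, 1] cursor@6
After 6 (prev): list=[74, 6, 7, 5, 1] cursor@74
After 7 (insert_before(60)): list=[60, 74, 6, 7, 5, 1] cursor@74

Answer: 6 74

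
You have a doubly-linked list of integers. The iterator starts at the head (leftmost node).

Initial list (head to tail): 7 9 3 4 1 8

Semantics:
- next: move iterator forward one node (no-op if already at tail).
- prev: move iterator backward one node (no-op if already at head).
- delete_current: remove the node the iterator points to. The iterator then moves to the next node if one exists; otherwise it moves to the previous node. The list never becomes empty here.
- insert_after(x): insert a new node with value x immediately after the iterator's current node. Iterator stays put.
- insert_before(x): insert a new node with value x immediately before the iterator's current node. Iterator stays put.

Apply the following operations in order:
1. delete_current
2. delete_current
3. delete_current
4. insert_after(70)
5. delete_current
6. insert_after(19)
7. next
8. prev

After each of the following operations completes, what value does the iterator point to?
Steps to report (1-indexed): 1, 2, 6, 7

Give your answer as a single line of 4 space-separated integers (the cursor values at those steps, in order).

After 1 (delete_current): list=[9, 3, 4, 1, 8] cursor@9
After 2 (delete_current): list=[3, 4, 1, 8] cursor@3
After 3 (delete_current): list=[4, 1, 8] cursor@4
After 4 (insert_after(70)): list=[4, 70, 1, 8] cursor@4
After 5 (delete_current): list=[70, 1, 8] cursor@70
After 6 (insert_after(19)): list=[70, 19, 1, 8] cursor@70
After 7 (next): list=[70, 19, 1, 8] cursor@19
After 8 (prev): list=[70, 19, 1, 8] cursor@70

Answer: 9 3 70 19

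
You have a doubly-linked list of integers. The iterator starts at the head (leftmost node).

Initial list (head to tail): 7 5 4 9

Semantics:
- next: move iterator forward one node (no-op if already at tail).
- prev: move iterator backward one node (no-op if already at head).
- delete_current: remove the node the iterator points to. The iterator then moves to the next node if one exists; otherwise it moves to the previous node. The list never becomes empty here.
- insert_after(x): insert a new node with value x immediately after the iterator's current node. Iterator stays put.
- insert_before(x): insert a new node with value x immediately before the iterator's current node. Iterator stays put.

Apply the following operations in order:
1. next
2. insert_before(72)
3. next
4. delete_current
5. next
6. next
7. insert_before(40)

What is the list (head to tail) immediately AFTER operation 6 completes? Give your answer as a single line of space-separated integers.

After 1 (next): list=[7, 5, 4, 9] cursor@5
After 2 (insert_before(72)): list=[7, 72, 5, 4, 9] cursor@5
After 3 (next): list=[7, 72, 5, 4, 9] cursor@4
After 4 (delete_current): list=[7, 72, 5, 9] cursor@9
After 5 (next): list=[7, 72, 5, 9] cursor@9
After 6 (next): list=[7, 72, 5, 9] cursor@9

Answer: 7 72 5 9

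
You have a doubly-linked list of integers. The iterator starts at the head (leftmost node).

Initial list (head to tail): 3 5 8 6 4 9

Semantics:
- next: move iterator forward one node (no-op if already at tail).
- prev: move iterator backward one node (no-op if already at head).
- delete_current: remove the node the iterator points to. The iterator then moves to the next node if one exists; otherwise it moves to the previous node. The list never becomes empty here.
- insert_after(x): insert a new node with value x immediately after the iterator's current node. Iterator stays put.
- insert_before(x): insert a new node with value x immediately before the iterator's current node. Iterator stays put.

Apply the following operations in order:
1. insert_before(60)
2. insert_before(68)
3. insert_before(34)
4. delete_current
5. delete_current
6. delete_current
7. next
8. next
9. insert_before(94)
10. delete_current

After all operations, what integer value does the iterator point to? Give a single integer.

Answer: 94

Derivation:
After 1 (insert_before(60)): list=[60, 3, 5, 8, 6, 4, 9] cursor@3
After 2 (insert_before(68)): list=[60, 68, 3, 5, 8, 6, 4, 9] cursor@3
After 3 (insert_before(34)): list=[60, 68, 34, 3, 5, 8, 6, 4, 9] cursor@3
After 4 (delete_current): list=[60, 68, 34, 5, 8, 6, 4, 9] cursor@5
After 5 (delete_current): list=[60, 68, 34, 8, 6, 4, 9] cursor@8
After 6 (delete_current): list=[60, 68, 34, 6, 4, 9] cursor@6
After 7 (next): list=[60, 68, 34, 6, 4, 9] cursor@4
After 8 (next): list=[60, 68, 34, 6, 4, 9] cursor@9
After 9 (insert_before(94)): list=[60, 68, 34, 6, 4, 94, 9] cursor@9
After 10 (delete_current): list=[60, 68, 34, 6, 4, 94] cursor@94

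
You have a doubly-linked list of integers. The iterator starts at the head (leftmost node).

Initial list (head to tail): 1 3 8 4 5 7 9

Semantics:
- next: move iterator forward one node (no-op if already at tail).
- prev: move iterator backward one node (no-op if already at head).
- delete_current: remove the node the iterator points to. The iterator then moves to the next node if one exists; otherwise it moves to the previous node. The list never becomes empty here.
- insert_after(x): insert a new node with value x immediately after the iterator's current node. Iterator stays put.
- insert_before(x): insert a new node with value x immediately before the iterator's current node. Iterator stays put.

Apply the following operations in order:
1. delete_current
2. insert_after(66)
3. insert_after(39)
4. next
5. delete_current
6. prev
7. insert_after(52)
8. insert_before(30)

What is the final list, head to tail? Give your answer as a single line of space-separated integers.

Answer: 30 3 52 66 8 4 5 7 9

Derivation:
After 1 (delete_current): list=[3, 8, 4, 5, 7, 9] cursor@3
After 2 (insert_after(66)): list=[3, 66, 8, 4, 5, 7, 9] cursor@3
After 3 (insert_after(39)): list=[3, 39, 66, 8, 4, 5, 7, 9] cursor@3
After 4 (next): list=[3, 39, 66, 8, 4, 5, 7, 9] cursor@39
After 5 (delete_current): list=[3, 66, 8, 4, 5, 7, 9] cursor@66
After 6 (prev): list=[3, 66, 8, 4, 5, 7, 9] cursor@3
After 7 (insert_after(52)): list=[3, 52, 66, 8, 4, 5, 7, 9] cursor@3
After 8 (insert_before(30)): list=[30, 3, 52, 66, 8, 4, 5, 7, 9] cursor@3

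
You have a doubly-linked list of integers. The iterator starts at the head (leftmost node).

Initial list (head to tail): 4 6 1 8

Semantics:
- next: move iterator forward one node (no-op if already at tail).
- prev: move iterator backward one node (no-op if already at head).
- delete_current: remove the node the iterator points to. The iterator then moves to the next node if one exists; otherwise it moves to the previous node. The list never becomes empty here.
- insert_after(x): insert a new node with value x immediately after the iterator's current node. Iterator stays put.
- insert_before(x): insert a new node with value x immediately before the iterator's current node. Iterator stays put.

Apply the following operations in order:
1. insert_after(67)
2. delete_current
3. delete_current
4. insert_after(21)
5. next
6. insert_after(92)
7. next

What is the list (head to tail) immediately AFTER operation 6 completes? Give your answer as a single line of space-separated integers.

After 1 (insert_after(67)): list=[4, 67, 6, 1, 8] cursor@4
After 2 (delete_current): list=[67, 6, 1, 8] cursor@67
After 3 (delete_current): list=[6, 1, 8] cursor@6
After 4 (insert_after(21)): list=[6, 21, 1, 8] cursor@6
After 5 (next): list=[6, 21, 1, 8] cursor@21
After 6 (insert_after(92)): list=[6, 21, 92, 1, 8] cursor@21

Answer: 6 21 92 1 8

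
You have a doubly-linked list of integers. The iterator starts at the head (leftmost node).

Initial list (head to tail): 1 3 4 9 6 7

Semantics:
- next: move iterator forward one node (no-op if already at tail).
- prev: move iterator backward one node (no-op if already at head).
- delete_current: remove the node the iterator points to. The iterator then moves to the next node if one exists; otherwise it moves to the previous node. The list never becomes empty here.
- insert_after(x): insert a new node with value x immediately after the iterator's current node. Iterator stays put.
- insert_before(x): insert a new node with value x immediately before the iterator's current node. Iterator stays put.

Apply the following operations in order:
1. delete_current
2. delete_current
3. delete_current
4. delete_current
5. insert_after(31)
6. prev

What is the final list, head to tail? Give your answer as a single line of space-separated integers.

After 1 (delete_current): list=[3, 4, 9, 6, 7] cursor@3
After 2 (delete_current): list=[4, 9, 6, 7] cursor@4
After 3 (delete_current): list=[9, 6, 7] cursor@9
After 4 (delete_current): list=[6, 7] cursor@6
After 5 (insert_after(31)): list=[6, 31, 7] cursor@6
After 6 (prev): list=[6, 31, 7] cursor@6

Answer: 6 31 7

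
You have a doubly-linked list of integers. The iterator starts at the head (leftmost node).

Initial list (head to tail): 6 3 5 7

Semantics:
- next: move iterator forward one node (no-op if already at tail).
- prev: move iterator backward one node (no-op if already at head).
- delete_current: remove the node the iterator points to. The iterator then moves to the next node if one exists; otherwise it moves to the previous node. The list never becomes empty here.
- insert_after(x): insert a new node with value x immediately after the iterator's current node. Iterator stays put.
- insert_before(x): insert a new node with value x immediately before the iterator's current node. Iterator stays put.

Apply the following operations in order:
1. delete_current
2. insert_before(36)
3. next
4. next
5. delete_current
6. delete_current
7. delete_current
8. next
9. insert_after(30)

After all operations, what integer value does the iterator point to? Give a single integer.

Answer: 36

Derivation:
After 1 (delete_current): list=[3, 5, 7] cursor@3
After 2 (insert_before(36)): list=[36, 3, 5, 7] cursor@3
After 3 (next): list=[36, 3, 5, 7] cursor@5
After 4 (next): list=[36, 3, 5, 7] cursor@7
After 5 (delete_current): list=[36, 3, 5] cursor@5
After 6 (delete_current): list=[36, 3] cursor@3
After 7 (delete_current): list=[36] cursor@36
After 8 (next): list=[36] cursor@36
After 9 (insert_after(30)): list=[36, 30] cursor@36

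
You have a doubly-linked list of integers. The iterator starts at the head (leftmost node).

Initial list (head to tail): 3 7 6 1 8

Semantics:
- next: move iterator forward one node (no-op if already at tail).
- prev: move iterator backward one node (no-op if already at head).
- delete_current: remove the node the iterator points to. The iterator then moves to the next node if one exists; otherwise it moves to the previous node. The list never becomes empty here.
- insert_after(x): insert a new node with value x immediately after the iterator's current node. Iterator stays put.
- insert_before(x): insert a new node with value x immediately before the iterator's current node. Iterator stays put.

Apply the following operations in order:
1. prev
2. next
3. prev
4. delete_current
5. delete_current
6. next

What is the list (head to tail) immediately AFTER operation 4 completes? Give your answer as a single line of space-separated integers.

Answer: 7 6 1 8

Derivation:
After 1 (prev): list=[3, 7, 6, 1, 8] cursor@3
After 2 (next): list=[3, 7, 6, 1, 8] cursor@7
After 3 (prev): list=[3, 7, 6, 1, 8] cursor@3
After 4 (delete_current): list=[7, 6, 1, 8] cursor@7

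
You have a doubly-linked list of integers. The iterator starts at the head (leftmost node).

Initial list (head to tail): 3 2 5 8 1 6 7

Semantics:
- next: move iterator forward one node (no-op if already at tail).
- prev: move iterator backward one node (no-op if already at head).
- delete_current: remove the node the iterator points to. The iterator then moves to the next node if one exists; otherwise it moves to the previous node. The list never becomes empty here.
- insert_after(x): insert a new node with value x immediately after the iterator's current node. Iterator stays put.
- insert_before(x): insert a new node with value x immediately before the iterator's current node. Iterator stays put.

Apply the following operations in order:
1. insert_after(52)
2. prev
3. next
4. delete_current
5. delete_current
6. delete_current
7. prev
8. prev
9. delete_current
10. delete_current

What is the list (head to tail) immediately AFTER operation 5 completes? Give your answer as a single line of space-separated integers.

After 1 (insert_after(52)): list=[3, 52, 2, 5, 8, 1, 6, 7] cursor@3
After 2 (prev): list=[3, 52, 2, 5, 8, 1, 6, 7] cursor@3
After 3 (next): list=[3, 52, 2, 5, 8, 1, 6, 7] cursor@52
After 4 (delete_current): list=[3, 2, 5, 8, 1, 6, 7] cursor@2
After 5 (delete_current): list=[3, 5, 8, 1, 6, 7] cursor@5

Answer: 3 5 8 1 6 7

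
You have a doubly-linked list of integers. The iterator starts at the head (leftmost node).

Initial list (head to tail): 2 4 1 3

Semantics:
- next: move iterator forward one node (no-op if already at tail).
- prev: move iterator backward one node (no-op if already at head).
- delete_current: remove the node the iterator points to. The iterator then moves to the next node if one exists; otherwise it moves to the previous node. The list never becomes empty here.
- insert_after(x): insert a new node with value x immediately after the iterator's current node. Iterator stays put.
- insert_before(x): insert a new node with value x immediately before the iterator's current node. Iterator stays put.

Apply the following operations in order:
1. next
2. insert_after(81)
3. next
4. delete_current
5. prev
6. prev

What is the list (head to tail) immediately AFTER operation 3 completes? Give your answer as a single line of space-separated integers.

Answer: 2 4 81 1 3

Derivation:
After 1 (next): list=[2, 4, 1, 3] cursor@4
After 2 (insert_after(81)): list=[2, 4, 81, 1, 3] cursor@4
After 3 (next): list=[2, 4, 81, 1, 3] cursor@81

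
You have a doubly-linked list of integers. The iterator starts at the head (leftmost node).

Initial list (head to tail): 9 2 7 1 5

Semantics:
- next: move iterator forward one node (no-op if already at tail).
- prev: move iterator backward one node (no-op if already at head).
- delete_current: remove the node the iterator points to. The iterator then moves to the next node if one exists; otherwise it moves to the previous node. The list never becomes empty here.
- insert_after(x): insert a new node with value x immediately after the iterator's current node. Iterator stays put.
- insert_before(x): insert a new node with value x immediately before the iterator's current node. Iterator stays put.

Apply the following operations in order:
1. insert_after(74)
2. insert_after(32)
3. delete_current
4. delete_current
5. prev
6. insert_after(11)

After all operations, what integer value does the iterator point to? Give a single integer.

After 1 (insert_after(74)): list=[9, 74, 2, 7, 1, 5] cursor@9
After 2 (insert_after(32)): list=[9, 32, 74, 2, 7, 1, 5] cursor@9
After 3 (delete_current): list=[32, 74, 2, 7, 1, 5] cursor@32
After 4 (delete_current): list=[74, 2, 7, 1, 5] cursor@74
After 5 (prev): list=[74, 2, 7, 1, 5] cursor@74
After 6 (insert_after(11)): list=[74, 11, 2, 7, 1, 5] cursor@74

Answer: 74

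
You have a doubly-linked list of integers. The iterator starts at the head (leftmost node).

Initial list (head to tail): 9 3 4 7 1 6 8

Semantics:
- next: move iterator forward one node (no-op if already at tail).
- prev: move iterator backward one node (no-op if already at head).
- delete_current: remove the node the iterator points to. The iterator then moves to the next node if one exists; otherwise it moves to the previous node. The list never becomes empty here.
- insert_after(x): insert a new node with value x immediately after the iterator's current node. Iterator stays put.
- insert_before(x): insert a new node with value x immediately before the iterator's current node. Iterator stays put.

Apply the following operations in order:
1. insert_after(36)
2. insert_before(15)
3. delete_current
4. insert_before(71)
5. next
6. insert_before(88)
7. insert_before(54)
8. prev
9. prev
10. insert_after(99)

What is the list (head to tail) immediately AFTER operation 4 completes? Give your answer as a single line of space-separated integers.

Answer: 15 71 36 3 4 7 1 6 8

Derivation:
After 1 (insert_after(36)): list=[9, 36, 3, 4, 7, 1, 6, 8] cursor@9
After 2 (insert_before(15)): list=[15, 9, 36, 3, 4, 7, 1, 6, 8] cursor@9
After 3 (delete_current): list=[15, 36, 3, 4, 7, 1, 6, 8] cursor@36
After 4 (insert_before(71)): list=[15, 71, 36, 3, 4, 7, 1, 6, 8] cursor@36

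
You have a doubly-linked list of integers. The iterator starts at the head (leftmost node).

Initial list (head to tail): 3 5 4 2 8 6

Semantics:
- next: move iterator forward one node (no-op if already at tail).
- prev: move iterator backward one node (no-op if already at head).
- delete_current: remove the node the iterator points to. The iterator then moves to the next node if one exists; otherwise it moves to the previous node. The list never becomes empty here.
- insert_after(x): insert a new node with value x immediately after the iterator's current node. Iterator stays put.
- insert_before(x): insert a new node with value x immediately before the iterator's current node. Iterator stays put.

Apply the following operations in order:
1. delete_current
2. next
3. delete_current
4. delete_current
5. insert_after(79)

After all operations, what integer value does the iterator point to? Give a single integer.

After 1 (delete_current): list=[5, 4, 2, 8, 6] cursor@5
After 2 (next): list=[5, 4, 2, 8, 6] cursor@4
After 3 (delete_current): list=[5, 2, 8, 6] cursor@2
After 4 (delete_current): list=[5, 8, 6] cursor@8
After 5 (insert_after(79)): list=[5, 8, 79, 6] cursor@8

Answer: 8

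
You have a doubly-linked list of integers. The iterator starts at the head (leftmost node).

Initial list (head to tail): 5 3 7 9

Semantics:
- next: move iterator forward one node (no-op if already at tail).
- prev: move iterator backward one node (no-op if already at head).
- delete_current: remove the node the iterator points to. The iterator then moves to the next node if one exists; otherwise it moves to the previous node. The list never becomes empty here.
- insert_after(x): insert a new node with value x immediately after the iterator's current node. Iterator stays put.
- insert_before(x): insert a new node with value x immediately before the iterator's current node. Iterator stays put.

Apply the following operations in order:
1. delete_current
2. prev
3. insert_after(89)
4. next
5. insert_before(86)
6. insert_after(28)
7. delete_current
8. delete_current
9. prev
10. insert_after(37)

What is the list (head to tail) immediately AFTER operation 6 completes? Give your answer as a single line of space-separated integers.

After 1 (delete_current): list=[3, 7, 9] cursor@3
After 2 (prev): list=[3, 7, 9] cursor@3
After 3 (insert_after(89)): list=[3, 89, 7, 9] cursor@3
After 4 (next): list=[3, 89, 7, 9] cursor@89
After 5 (insert_before(86)): list=[3, 86, 89, 7, 9] cursor@89
After 6 (insert_after(28)): list=[3, 86, 89, 28, 7, 9] cursor@89

Answer: 3 86 89 28 7 9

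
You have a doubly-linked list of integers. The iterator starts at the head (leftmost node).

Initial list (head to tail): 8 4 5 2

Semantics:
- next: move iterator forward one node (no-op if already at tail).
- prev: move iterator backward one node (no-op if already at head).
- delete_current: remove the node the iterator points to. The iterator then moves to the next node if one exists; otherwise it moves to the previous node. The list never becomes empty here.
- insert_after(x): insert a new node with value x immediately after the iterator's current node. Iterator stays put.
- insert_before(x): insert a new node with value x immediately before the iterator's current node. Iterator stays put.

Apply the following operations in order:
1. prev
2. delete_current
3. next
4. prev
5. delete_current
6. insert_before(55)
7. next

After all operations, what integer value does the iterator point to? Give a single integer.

Answer: 2

Derivation:
After 1 (prev): list=[8, 4, 5, 2] cursor@8
After 2 (delete_current): list=[4, 5, 2] cursor@4
After 3 (next): list=[4, 5, 2] cursor@5
After 4 (prev): list=[4, 5, 2] cursor@4
After 5 (delete_current): list=[5, 2] cursor@5
After 6 (insert_before(55)): list=[55, 5, 2] cursor@5
After 7 (next): list=[55, 5, 2] cursor@2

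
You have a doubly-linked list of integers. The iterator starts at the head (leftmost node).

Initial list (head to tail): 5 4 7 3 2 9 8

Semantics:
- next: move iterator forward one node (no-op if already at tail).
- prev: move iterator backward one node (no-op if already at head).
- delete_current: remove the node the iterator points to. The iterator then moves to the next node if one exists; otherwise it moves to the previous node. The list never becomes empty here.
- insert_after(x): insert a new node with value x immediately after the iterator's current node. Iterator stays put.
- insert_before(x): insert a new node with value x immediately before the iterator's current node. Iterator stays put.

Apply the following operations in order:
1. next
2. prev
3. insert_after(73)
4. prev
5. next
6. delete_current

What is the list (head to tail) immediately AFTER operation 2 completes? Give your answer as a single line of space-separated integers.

After 1 (next): list=[5, 4, 7, 3, 2, 9, 8] cursor@4
After 2 (prev): list=[5, 4, 7, 3, 2, 9, 8] cursor@5

Answer: 5 4 7 3 2 9 8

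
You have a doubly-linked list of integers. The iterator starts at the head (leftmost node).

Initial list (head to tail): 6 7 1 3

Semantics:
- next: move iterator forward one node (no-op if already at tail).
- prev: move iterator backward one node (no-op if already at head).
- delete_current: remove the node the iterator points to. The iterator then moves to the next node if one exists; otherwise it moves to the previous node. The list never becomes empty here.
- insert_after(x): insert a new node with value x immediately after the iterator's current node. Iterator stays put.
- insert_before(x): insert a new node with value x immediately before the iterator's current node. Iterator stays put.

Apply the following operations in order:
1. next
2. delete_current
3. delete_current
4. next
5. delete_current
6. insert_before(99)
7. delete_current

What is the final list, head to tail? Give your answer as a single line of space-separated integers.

Answer: 99

Derivation:
After 1 (next): list=[6, 7, 1, 3] cursor@7
After 2 (delete_current): list=[6, 1, 3] cursor@1
After 3 (delete_current): list=[6, 3] cursor@3
After 4 (next): list=[6, 3] cursor@3
After 5 (delete_current): list=[6] cursor@6
After 6 (insert_before(99)): list=[99, 6] cursor@6
After 7 (delete_current): list=[99] cursor@99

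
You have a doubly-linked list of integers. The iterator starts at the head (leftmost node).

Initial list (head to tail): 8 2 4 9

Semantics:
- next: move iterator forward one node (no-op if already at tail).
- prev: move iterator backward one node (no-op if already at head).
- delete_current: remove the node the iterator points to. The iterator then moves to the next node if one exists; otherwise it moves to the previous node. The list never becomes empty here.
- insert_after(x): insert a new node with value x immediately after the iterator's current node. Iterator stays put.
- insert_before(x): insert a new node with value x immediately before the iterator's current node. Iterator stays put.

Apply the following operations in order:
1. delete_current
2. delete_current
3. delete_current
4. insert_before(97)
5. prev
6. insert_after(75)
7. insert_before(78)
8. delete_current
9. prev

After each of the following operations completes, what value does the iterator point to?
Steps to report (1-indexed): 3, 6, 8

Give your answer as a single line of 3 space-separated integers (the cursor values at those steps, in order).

Answer: 9 97 75

Derivation:
After 1 (delete_current): list=[2, 4, 9] cursor@2
After 2 (delete_current): list=[4, 9] cursor@4
After 3 (delete_current): list=[9] cursor@9
After 4 (insert_before(97)): list=[97, 9] cursor@9
After 5 (prev): list=[97, 9] cursor@97
After 6 (insert_after(75)): list=[97, 75, 9] cursor@97
After 7 (insert_before(78)): list=[78, 97, 75, 9] cursor@97
After 8 (delete_current): list=[78, 75, 9] cursor@75
After 9 (prev): list=[78, 75, 9] cursor@78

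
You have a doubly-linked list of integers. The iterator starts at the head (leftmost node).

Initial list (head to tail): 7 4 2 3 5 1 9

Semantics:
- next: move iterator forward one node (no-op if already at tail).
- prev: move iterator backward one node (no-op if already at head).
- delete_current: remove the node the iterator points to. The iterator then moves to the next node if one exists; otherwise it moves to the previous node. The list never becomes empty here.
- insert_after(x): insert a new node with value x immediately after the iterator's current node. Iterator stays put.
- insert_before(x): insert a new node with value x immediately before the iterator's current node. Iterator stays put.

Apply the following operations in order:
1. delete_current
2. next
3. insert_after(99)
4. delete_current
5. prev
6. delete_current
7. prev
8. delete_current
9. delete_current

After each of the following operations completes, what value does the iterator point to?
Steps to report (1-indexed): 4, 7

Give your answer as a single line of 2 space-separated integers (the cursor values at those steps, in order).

After 1 (delete_current): list=[4, 2, 3, 5, 1, 9] cursor@4
After 2 (next): list=[4, 2, 3, 5, 1, 9] cursor@2
After 3 (insert_after(99)): list=[4, 2, 99, 3, 5, 1, 9] cursor@2
After 4 (delete_current): list=[4, 99, 3, 5, 1, 9] cursor@99
After 5 (prev): list=[4, 99, 3, 5, 1, 9] cursor@4
After 6 (delete_current): list=[99, 3, 5, 1, 9] cursor@99
After 7 (prev): list=[99, 3, 5, 1, 9] cursor@99
After 8 (delete_current): list=[3, 5, 1, 9] cursor@3
After 9 (delete_current): list=[5, 1, 9] cursor@5

Answer: 99 99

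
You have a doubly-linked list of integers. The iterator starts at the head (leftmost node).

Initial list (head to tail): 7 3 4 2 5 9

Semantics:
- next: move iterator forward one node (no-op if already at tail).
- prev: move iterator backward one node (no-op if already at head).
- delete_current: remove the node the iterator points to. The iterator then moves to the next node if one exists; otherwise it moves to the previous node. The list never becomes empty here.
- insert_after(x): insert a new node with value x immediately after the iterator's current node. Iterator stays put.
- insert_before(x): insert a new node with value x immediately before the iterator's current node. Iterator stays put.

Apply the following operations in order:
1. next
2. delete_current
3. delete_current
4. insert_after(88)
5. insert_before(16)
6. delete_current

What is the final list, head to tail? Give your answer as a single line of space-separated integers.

After 1 (next): list=[7, 3, 4, 2, 5, 9] cursor@3
After 2 (delete_current): list=[7, 4, 2, 5, 9] cursor@4
After 3 (delete_current): list=[7, 2, 5, 9] cursor@2
After 4 (insert_after(88)): list=[7, 2, 88, 5, 9] cursor@2
After 5 (insert_before(16)): list=[7, 16, 2, 88, 5, 9] cursor@2
After 6 (delete_current): list=[7, 16, 88, 5, 9] cursor@88

Answer: 7 16 88 5 9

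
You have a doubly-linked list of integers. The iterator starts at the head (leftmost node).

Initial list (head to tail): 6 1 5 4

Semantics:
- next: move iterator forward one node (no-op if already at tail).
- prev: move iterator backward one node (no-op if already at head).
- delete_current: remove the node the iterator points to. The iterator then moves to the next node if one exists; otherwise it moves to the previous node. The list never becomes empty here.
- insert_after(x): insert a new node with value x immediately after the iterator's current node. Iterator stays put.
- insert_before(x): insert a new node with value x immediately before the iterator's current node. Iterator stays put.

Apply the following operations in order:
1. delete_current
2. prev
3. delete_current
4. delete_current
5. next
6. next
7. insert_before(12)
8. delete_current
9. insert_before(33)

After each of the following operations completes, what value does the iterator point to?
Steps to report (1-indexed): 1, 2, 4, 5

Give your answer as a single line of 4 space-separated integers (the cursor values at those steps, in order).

Answer: 1 1 4 4

Derivation:
After 1 (delete_current): list=[1, 5, 4] cursor@1
After 2 (prev): list=[1, 5, 4] cursor@1
After 3 (delete_current): list=[5, 4] cursor@5
After 4 (delete_current): list=[4] cursor@4
After 5 (next): list=[4] cursor@4
After 6 (next): list=[4] cursor@4
After 7 (insert_before(12)): list=[12, 4] cursor@4
After 8 (delete_current): list=[12] cursor@12
After 9 (insert_before(33)): list=[33, 12] cursor@12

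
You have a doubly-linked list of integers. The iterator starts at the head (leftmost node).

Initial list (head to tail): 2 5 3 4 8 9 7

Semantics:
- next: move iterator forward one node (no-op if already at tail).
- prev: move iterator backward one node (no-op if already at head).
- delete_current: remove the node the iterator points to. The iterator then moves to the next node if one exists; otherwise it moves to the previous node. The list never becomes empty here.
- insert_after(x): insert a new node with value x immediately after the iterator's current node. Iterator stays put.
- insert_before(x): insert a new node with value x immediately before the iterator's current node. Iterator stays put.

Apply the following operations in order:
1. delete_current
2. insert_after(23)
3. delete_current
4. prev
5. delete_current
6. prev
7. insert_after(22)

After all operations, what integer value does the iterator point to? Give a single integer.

After 1 (delete_current): list=[5, 3, 4, 8, 9, 7] cursor@5
After 2 (insert_after(23)): list=[5, 23, 3, 4, 8, 9, 7] cursor@5
After 3 (delete_current): list=[23, 3, 4, 8, 9, 7] cursor@23
After 4 (prev): list=[23, 3, 4, 8, 9, 7] cursor@23
After 5 (delete_current): list=[3, 4, 8, 9, 7] cursor@3
After 6 (prev): list=[3, 4, 8, 9, 7] cursor@3
After 7 (insert_after(22)): list=[3, 22, 4, 8, 9, 7] cursor@3

Answer: 3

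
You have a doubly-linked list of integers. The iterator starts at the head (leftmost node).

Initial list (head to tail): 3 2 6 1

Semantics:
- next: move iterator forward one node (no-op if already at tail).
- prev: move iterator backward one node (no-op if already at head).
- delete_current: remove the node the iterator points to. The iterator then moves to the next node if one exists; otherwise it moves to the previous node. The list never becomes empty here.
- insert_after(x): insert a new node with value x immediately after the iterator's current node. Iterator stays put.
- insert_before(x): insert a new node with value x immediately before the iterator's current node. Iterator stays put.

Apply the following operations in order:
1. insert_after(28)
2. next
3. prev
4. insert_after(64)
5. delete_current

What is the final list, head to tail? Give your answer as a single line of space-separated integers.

Answer: 64 28 2 6 1

Derivation:
After 1 (insert_after(28)): list=[3, 28, 2, 6, 1] cursor@3
After 2 (next): list=[3, 28, 2, 6, 1] cursor@28
After 3 (prev): list=[3, 28, 2, 6, 1] cursor@3
After 4 (insert_after(64)): list=[3, 64, 28, 2, 6, 1] cursor@3
After 5 (delete_current): list=[64, 28, 2, 6, 1] cursor@64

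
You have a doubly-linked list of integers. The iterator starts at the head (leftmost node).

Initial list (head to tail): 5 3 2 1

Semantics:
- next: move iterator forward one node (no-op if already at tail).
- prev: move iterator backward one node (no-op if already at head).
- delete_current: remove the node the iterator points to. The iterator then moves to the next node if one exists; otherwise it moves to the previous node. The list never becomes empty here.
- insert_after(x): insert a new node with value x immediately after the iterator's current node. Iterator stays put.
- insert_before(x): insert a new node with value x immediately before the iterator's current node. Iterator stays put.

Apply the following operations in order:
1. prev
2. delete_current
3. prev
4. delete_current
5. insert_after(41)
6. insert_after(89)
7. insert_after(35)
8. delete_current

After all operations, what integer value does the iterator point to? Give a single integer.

After 1 (prev): list=[5, 3, 2, 1] cursor@5
After 2 (delete_current): list=[3, 2, 1] cursor@3
After 3 (prev): list=[3, 2, 1] cursor@3
After 4 (delete_current): list=[2, 1] cursor@2
After 5 (insert_after(41)): list=[2, 41, 1] cursor@2
After 6 (insert_after(89)): list=[2, 89, 41, 1] cursor@2
After 7 (insert_after(35)): list=[2, 35, 89, 41, 1] cursor@2
After 8 (delete_current): list=[35, 89, 41, 1] cursor@35

Answer: 35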